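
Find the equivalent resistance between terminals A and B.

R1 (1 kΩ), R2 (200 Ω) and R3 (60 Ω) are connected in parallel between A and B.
Reduce the network between node 0 (A) and node 1 (B) by series/parallel combination:
  Rp1 = R1 ‖ R2 ‖ R3 (parallel, all between nodes 0 and 1) = 1/(1/1000 + 1/200 + 1/60) = 44.12 Ω
R_eq = 44.12 Ω

Final answer: 44.12 Ω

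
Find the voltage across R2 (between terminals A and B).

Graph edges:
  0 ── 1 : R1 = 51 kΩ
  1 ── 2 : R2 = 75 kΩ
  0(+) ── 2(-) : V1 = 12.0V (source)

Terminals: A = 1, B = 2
R1 and R2 are in series across V1 (node 0 → node 1 → node 2), and the output A–B is taken across R2, so this is a voltage divider.
Series current: I = V1/(R1 + R2) = 12/(51000 + 75000) = 12/126000 = 0.00009524 A
V_R2 = I × R2 = V1 × R2/(R1 + R2) = 12 × 75000/126000 = 7.143 V

Final answer: 7.143 V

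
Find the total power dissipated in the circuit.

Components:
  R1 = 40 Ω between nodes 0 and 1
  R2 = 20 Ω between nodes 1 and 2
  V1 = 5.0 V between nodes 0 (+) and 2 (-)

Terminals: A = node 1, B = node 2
Nodal analysis, taking node 2 as the 0 V reference.
Source V1 fixes V_0 = 5 V.
KCL at each unknown node (sum of currents leaving = 0; resistances in Ω):
  Node 1: (V_1 - 5)/40 + (V_1 - 0)/20 = 0
Collecting terms: 0.075 × V_1 = 0.125  =>  V_1 = 1.667 V
Power in each resistor, P = (ΔV)²/R:
  P_R1 = (5 - 1.667)²/40 = 0.2778 W
  P_R2 = (1.667 - 0)²/20 = 0.1389 W
P_total = P_R1 + P_R2 = 0.4167 W

Final answer: 0.4167 W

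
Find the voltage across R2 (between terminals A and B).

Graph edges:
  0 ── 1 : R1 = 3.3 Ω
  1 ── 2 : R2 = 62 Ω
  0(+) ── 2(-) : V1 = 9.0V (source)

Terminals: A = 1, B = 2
R1 and R2 are in series across V1 (node 0 → node 1 → node 2), and the output A–B is taken across R2, so this is a voltage divider.
Series current: I = V1/(R1 + R2) = 9/(3.3 + 62) = 9/65.3 = 0.1378 A
V_R2 = I × R2 = V1 × R2/(R1 + R2) = 9 × 62/65.3 = 8.545 V

Final answer: 8.545 V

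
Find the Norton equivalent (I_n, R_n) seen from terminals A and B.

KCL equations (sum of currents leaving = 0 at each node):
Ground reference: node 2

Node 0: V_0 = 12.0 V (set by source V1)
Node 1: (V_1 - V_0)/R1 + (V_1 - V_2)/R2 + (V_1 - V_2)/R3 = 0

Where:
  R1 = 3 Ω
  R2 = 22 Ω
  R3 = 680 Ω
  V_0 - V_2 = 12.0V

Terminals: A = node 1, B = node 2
Find the Thévenin equivalent first; then I_n = V_th/R_th and R_n = R_th.
Step 1 — V_th is the open-circuit voltage V_A - V_B (nothing connected across the terminals).
Nodal analysis, taking node 2 as the 0 V reference.
Source V1 fixes V_0 = 12 V.
KCL at each unknown node (sum of currents leaving = 0; resistances in Ω):
  Node 1: (V_1 - 12)/3 + (V_1 - 0)/22 + (V_1 - 0)/680 = 0
Collecting terms: 0.3803 × V_1 = 4  =>  V_1 = 10.52 V
V_th = V_1 - V_2 = 10.52 - 0 = 10.52 V
Step 2 — R_th: zero the source — replace V1 by a short circuit (node 2 merges into node 0) — and find the resistance seen between A (node 1) and B (node 0).
Reduce the network between node 1 (A) and node 0 (B) by series/parallel combination:
  Rp1 = R1 ‖ R2 ‖ R3 (parallel, all between nodes 0 and 1) = 1/(1/3 + 1/22 + 1/680) = 2.63 Ω
R_th = 2.63 Ω
I_n = V_th/R_th = 10.52/2.63 = 4 A, and R_n = R_th = 2.63 Ω

Final answer: I_n = 4 A, R_n = 2.63 Ω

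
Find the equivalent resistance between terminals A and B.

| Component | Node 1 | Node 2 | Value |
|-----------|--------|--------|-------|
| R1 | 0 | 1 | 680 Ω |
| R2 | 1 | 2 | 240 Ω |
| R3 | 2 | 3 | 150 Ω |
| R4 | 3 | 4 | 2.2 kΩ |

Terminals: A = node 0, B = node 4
Reduce the network between node 0 (A) and node 4 (B) by series/parallel combination:
  Rs1 = R1 + R2 (series, joined only at node 1) = 680 + 240 = 920 Ω
  Rs2 = R3 + Rs1 (series, joined only at node 2) = 150 + 920 = 1070 Ω
  Rs3 = R4 + Rs2 (series, joined only at node 3) = 2200 + 1070 = 3270 Ω
R_eq = 3.27 kΩ

Final answer: 3.27 kΩ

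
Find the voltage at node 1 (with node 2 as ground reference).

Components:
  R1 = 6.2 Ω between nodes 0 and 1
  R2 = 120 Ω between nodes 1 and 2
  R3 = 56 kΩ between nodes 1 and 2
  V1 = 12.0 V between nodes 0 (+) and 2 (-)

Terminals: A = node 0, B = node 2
Nodal analysis, taking node 2 as the 0 V reference.
Source V1 fixes V_0 = 12 V.
KCL at each unknown node (sum of currents leaving = 0; resistances in Ω):
  Node 1: (V_1 - 12)/6.2 + (V_1 - 0)/120 + (V_1 - 0)/56000 = 0
Collecting terms: 0.1696 × V_1 = 1.935  =>  V_1 = 11.41 V
The requested potential is V_1 = 11.41 V.

Final answer: V_1 = 11.41 V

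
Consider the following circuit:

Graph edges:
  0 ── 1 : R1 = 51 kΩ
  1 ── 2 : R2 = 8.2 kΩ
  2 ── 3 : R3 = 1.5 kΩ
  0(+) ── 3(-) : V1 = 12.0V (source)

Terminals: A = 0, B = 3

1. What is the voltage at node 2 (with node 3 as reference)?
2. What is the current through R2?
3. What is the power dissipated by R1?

Nodal analysis, taking node 3 as the 0 V reference.
Source V1 fixes V_0 = 12 V.
KCL at each unknown node (sum of currents leaving = 0; resistances in Ω):
  Node 1: (V_1 - 12)/51000 + (V_1 - V_2)/8200 = 0
  Node 2: (V_2 - V_1)/8200 + (V_2 - 0)/1500 = 0
Collecting terms (coefficients in siemens):
  0.0001416·V_1 - 0.000122·V_2 = 0.0002353
  0.0007886·V_2 - 0.000122·V_1 = 0
Determinant D = (0.0001416)(0.0007886) - (-0.000122)(-0.000122) = 0.00000009676
V_1 = [(0.0002353)(0.0007886) - (-0.000122)(0)]/D = 1.918 V
V_2 = [(0.0001416)(0) - (0.0002353)(-0.000122)]/D = 0.2965 V
Part 1:
  Read off the nodal solution: V_2 = 0.2965 V
Part 2:
  I_R2 = (V_1 - V_2)/R2 = (1.918 - 0.2965)/8200 = 0.0001977 A
  Magnitude: I_R2 = 0.0001977 A
Part 3:
  I_R1 = (V_0 - V_1)/R1 = (12 - 1.918)/51000 = 0.0001977 A
  P_R1 = I_R1² × R1 = (0.0001977)² × 51000 = 0.001993 W

Final answers:
1. V_2 = 0.2965 V
2. I_R2 = 0.0001977 A
3. P_R1 = 0.001993 W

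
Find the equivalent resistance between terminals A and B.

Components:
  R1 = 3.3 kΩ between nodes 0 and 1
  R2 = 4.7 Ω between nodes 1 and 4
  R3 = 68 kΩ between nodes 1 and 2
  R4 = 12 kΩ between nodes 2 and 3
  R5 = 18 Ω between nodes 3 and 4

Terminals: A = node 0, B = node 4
Reduce the network between node 0 (A) and node 4 (B) by series/parallel combination:
  Rs1 = R3 + R4 (series, joined only at node 2) = 68000 + 12000 = 80000 Ω
  Rs2 = R5 + Rs1 (series, joined only at node 3) = 18 + 80000 = 80020 Ω
  Rp1 = R2 ‖ Rs2 (parallel, both between nodes 1 and 4) = 1/(1/4.7 + 1/80020) = 4.7 Ω
  Rs3 = R1 + Rp1 (series, joined only at node 1) = 3300 + 4.7 = 3305 Ω
R_eq = 3.305 kΩ

Final answer: 3.305 kΩ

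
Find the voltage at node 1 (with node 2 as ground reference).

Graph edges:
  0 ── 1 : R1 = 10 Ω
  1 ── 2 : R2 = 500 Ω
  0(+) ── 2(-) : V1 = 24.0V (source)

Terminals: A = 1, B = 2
Nodal analysis, taking node 2 as the 0 V reference.
Source V1 fixes V_0 = 24 V.
KCL at each unknown node (sum of currents leaving = 0; resistances in Ω):
  Node 1: (V_1 - 24)/10 + (V_1 - 0)/500 = 0
Collecting terms: 0.102 × V_1 = 2.4  =>  V_1 = 23.53 V
The requested potential is V_1 = 23.53 V.

Final answer: V_1 = 23.53 V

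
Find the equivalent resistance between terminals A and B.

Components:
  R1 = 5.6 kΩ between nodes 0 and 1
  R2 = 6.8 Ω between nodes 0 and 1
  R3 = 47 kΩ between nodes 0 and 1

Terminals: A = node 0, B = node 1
Reduce the network between node 0 (A) and node 1 (B) by series/parallel combination:
  Rp1 = R1 ‖ R2 ‖ R3 (parallel, all between nodes 0 and 1) = 1/(1/5600 + 1/6.8 + 1/47000) = 6.791 Ω
R_eq = 6.791 Ω

Final answer: 6.791 Ω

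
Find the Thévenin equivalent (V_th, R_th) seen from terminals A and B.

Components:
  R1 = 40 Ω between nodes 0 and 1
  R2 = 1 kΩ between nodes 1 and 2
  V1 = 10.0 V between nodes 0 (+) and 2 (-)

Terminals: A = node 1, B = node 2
Step 1 — V_th is the open-circuit voltage V_A - V_B (nothing connected across the terminals).
Nodal analysis, taking node 2 as the 0 V reference.
Source V1 fixes V_0 = 10 V.
KCL at each unknown node (sum of currents leaving = 0; resistances in Ω):
  Node 1: (V_1 - 10)/40 + (V_1 - 0)/1000 = 0
Collecting terms: 0.026 × V_1 = 0.25  =>  V_1 = 9.615 V
V_th = V_1 - V_2 = 9.615 - 0 = 9.615 V
Step 2 — R_th: zero the source — replace V1 by a short circuit (node 2 merges into node 0) — and find the resistance seen between A (node 1) and B (node 0).
Reduce the network between node 1 (A) and node 0 (B) by series/parallel combination:
  Rp1 = R1 ‖ R2 (parallel, both between nodes 0 and 1) = 1/(1/40 + 1/1000) = 38.46 Ω
R_th = 38.46 Ω

Final answer: V_th = 9.615 V, R_th = 38.46 Ω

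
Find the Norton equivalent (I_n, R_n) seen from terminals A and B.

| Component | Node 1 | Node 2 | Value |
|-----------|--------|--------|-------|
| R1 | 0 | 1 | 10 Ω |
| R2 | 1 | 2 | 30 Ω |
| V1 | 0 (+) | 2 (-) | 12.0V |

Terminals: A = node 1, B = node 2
Find the Thévenin equivalent first; then I_n = V_th/R_th and R_n = R_th.
Step 1 — V_th is the open-circuit voltage V_A - V_B (nothing connected across the terminals).
Nodal analysis, taking node 2 as the 0 V reference.
Source V1 fixes V_0 = 12 V.
KCL at each unknown node (sum of currents leaving = 0; resistances in Ω):
  Node 1: (V_1 - 12)/10 + (V_1 - 0)/30 = 0
Collecting terms: 0.1333 × V_1 = 1.2  =>  V_1 = 9 V
V_th = V_1 - V_2 = 9 - 0 = 9 V
Step 2 — R_th: zero the source — replace V1 by a short circuit (node 2 merges into node 0) — and find the resistance seen between A (node 1) and B (node 0).
Reduce the network between node 1 (A) and node 0 (B) by series/parallel combination:
  Rp1 = R1 ‖ R2 (parallel, both between nodes 0 and 1) = 1/(1/10 + 1/30) = 7.5 Ω
R_th = 7.5 Ω
I_n = V_th/R_th = 9/7.5 = 1.2 A, and R_n = R_th = 7.5 Ω

Final answer: I_n = 1.2 A, R_n = 7.5 Ω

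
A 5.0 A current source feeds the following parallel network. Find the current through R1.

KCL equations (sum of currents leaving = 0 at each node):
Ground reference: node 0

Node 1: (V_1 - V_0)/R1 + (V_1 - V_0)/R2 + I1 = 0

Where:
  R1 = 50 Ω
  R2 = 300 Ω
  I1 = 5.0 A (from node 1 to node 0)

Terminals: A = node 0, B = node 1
All resistors sit directly between nodes 0 and 1, so they are in parallel and share one voltage V; the full source current 5 A splits among them.
1/R_par = 1/50 + 1/300 = 0.02333 S  =>  R_par = 42.86 Ω
V = I × R_par = 5 × 42.86 = 214.3 V
I_R1 = V/R1 = 214.3/50 = 4.286 A

Final answer: 4.286 A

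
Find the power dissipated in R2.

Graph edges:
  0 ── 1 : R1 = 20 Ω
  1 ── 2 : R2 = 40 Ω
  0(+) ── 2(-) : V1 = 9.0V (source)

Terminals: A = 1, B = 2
Nodal analysis, taking node 2 as the 0 V reference.
Source V1 fixes V_0 = 9 V.
KCL at each unknown node (sum of currents leaving = 0; resistances in Ω):
  Node 1: (V_1 - 9)/20 + (V_1 - 0)/40 = 0
Collecting terms: 0.075 × V_1 = 0.45  =>  V_1 = 6 V
I_R2 = (V_1 - V_2)/R2 = (6 - 0)/40 = 0.15 A
P_R2 = I_R2² × R2 = (0.15)² × 40 = 0.9 W

Final answer: 0.9 W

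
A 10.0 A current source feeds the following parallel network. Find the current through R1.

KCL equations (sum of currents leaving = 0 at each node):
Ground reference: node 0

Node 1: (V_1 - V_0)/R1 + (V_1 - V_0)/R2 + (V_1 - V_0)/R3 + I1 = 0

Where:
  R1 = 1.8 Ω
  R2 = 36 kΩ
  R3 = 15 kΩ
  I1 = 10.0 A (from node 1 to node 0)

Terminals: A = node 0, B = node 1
All resistors sit directly between nodes 0 and 1, so they are in parallel and share one voltage V; the full source current 10 A splits among them.
1/R_par = 1/1.8 + 1/36000 + 1/15000 = 0.5556 S  =>  R_par = 1.8 Ω
V = I × R_par = 10 × 1.8 = 18 V
I_R1 = V/R1 = 18/1.8 = 9.998 A

Final answer: 9.998 A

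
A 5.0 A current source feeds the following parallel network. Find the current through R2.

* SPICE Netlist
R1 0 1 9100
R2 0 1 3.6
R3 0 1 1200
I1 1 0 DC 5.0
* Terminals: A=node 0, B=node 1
All resistors sit directly between nodes 0 and 1, so they are in parallel and share one voltage V; the full source current 5 A splits among them.
1/R_par = 1/9100 + 1/3.6 + 1/1200 = 0.2787 S  =>  R_par = 3.588 Ω
V = I × R_par = 5 × 3.588 = 17.94 V
I_R2 = V/R2 = 17.94/3.6 = 4.983 A

Final answer: 4.983 A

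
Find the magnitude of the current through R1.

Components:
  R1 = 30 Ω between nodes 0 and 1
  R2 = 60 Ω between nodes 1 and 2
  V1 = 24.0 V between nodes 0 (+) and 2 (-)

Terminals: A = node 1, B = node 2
Nodal analysis, taking node 2 as the 0 V reference.
Source V1 fixes V_0 = 24 V.
KCL at each unknown node (sum of currents leaving = 0; resistances in Ω):
  Node 1: (V_1 - 24)/30 + (V_1 - 0)/60 = 0
Collecting terms: 0.05 × V_1 = 0.8  =>  V_1 = 16 V
I_R1 = (V_0 - V_1)/R1 = (24 - 16)/30 = 0.2667 A
|I_R1| = 0.2667 A

Final answer: |I_R1| = 0.2667 A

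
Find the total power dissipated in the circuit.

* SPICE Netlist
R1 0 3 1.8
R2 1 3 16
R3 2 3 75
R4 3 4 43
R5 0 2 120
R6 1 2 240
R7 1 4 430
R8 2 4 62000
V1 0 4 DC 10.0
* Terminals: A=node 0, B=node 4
Nodal analysis, taking node 4 as the 0 V reference.
Source V1 fixes V_0 = 10 V.
KCL at each unknown node (sum of currents leaving = 0; resistances in Ω):
  Node 1: (V_1 - V_3)/16 + (V_1 - V_2)/240 + (V_1 - 0)/430 = 0
  Node 2: (V_2 - V_3)/75 + (V_2 - 10)/120 + (V_2 - V_1)/240 + (V_2 - 0)/62000 = 0
  Node 3: (V_3 - 10)/1.8 + (V_3 - V_1)/16 + (V_3 - V_2)/75 + (V_3 - 0)/43 = 0
Collecting terms (coefficients in siemens):
  0.06899·V_1 - 0.004167·V_2 - 0.0625·V_3 = 0
  0.02585·V_2 - 0.004167·V_1 - 0.01333·V_3 = 0.08333
  0.6546·V_3 - 0.0625·V_1 - 0.01333·V_2 = 5.556
Solving these 3 simultaneous equations (Gaussian elimination) gives:
  V_1 = 9.248 V, V_2 = 9.649 V, V_3 = 9.566 V
Power in each resistor, P = (ΔV)²/R:
  P_R1 = (10 - 9.566)²/1.8 = 0.1047 W
  P_R2 = (9.248 - 9.566)²/16 = 0.006298 W
  P_R3 = (9.649 - 9.566)²/75 = 0.00009147 W
  P_R4 = (9.566 - 0)²/43 = 2.128 W
  P_R5 = (10 - 9.649)²/120 = 0.001029 W
  P_R6 = (9.248 - 9.649)²/240 = 0.0006676 W
  P_R7 = (9.248 - 0)²/430 = 0.1989 W
  P_R8 = (9.649 - 0)²/62000 = 0.001502 W
P_total = P_R1 + P_R2 + P_R3 + P_R4 + P_R5 + P_R6 + P_R7 + P_R8 = 2.441 W

Final answer: 2.441 W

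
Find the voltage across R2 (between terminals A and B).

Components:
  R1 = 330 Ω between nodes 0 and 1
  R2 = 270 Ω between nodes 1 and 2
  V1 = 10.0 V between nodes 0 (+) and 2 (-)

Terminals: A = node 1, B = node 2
R1 and R2 are in series across V1 (node 0 → node 1 → node 2), and the output A–B is taken across R2, so this is a voltage divider.
Series current: I = V1/(R1 + R2) = 10/(330 + 270) = 10/600 = 0.01667 A
V_R2 = I × R2 = V1 × R2/(R1 + R2) = 10 × 270/600 = 4.5 V

Final answer: 4.5 V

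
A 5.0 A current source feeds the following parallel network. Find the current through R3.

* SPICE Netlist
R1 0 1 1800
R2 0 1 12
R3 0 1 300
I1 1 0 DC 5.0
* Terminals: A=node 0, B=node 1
All resistors sit directly between nodes 0 and 1, so they are in parallel and share one voltage V; the full source current 5 A splits among them.
1/R_par = 1/1800 + 1/12 + 1/300 = 0.08722 S  =>  R_par = 11.46 Ω
V = I × R_par = 5 × 11.46 = 57.32 V
I_R3 = V/R3 = 57.32/300 = 0.1911 A

Final answer: 0.1911 A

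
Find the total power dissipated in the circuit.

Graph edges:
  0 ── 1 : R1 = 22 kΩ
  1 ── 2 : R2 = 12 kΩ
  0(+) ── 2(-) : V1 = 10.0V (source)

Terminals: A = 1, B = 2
Nodal analysis, taking node 2 as the 0 V reference.
Source V1 fixes V_0 = 10 V.
KCL at each unknown node (sum of currents leaving = 0; resistances in Ω):
  Node 1: (V_1 - 10)/22000 + (V_1 - 0)/12000 = 0
Collecting terms: 0.0001288 × V_1 = 0.0004545  =>  V_1 = 3.529 V
Power in each resistor, P = (ΔV)²/R:
  P_R1 = (10 - 3.529)²/22000 = 0.001903 W
  P_R2 = (3.529 - 0)²/12000 = 0.001038 W
P_total = P_R1 + P_R2 = 0.002941 W

Final answer: 0.002941 W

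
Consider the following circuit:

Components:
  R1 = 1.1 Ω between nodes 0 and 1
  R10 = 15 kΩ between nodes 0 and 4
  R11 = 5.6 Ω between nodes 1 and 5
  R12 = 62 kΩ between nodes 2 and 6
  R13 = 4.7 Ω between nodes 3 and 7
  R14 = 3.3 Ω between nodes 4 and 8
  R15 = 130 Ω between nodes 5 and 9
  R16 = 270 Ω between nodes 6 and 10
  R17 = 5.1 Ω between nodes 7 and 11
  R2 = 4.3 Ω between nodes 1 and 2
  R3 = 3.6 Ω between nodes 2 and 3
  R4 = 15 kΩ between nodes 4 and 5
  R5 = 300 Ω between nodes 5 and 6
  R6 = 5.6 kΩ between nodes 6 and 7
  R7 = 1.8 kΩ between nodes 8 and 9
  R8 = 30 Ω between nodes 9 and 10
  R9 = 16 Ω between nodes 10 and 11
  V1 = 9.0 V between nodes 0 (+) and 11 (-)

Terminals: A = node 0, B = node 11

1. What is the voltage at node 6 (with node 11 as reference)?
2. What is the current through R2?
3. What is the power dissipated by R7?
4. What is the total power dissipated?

Nodal analysis, taking node 11 as the 0 V reference.
Source V1 fixes V_0 = 9 V.
KCL at each unknown node (sum of currents leaving = 0; resistances in Ω):
  Node 1: (V_1 - 9)/1.1 + (V_1 - V_2)/4.3 + (V_1 - V_5)/5.6 = 0
  Node 2: (V_2 - V_1)/4.3 + (V_2 - V_3)/3.6 + (V_2 - V_6)/62000 = 0
  Node 3: (V_3 - V_2)/3.6 + (V_3 - V_7)/4.7 = 0
  Node 4: (V_4 - V_5)/15000 + (V_4 - 9)/15000 + (V_4 - V_8)/3.3 = 0
  Node 5: (V_5 - V_4)/15000 + (V_5 - V_6)/300 + (V_5 - V_1)/5.6 + (V_5 - V_9)/130 = 0
  Node 6: (V_6 - V_5)/300 + (V_6 - V_7)/5600 + (V_6 - V_2)/62000 + (V_6 - V_10)/270 = 0
  Node 7: (V_7 - V_6)/5600 + (V_7 - V_3)/4.7 + (V_7 - 0)/5.1 = 0
  Node 8: (V_8 - V_9)/1800 + (V_8 - V_4)/3.3 = 0
  Node 9: (V_9 - V_8)/1800 + (V_9 - V_10)/30 + (V_9 - V_5)/130 = 0
  Node 10: (V_10 - V_9)/30 + (V_10 - 0)/16 + (V_10 - V_6)/270 = 0
Collecting terms (coefficients in siemens):
  1.32·V_1 - 0.2326·V_2 - 0.1786·V_5 = 8.182
  0.5104·V_2 - 0.2326·V_1 - 0.2778·V_3 - 0.00001613·V_6 = 0
  0.4905·V_3 - 0.2778·V_2 - 0.2128·V_7 = 0
  0.3032·V_4 - 0.00006667·V_5 - 0.303·V_8 = 0.0006
  0.1897·V_5 - 0.1786·V_1 - 0.00006667·V_4 - 0.003333·V_6 - 0.007692·V_9 = 0
  0.007232·V_6 - 0.00001613·V_2 - 0.003333·V_5 - 0.0001786·V_7 - 0.003704·V_10 = 0
  0.409·V_7 - 0.2128·V_3 - 0.0001786·V_6 = 0
  0.3036·V_8 - 0.303·V_4 - 0.0005556·V_9 = 0
  0.04158·V_9 - 0.007692·V_5 - 0.0005556·V_8 - 0.03333·V_10 = 0
  0.09954·V_10 - 0.003704·V_6 - 0.03333·V_9 = 0
Solving these 10 simultaneous equations (Gaussian elimination) gives:
  V_1 = 8.414 V, V_2 = 6.37 V, V_3 = 4.659 V, V_4 = 3.498 V
  V_5 = 8.091 V, V_6 = 4.277 V, V_7 = 2.425 V, V_8 = 3.496 V
  V_9 = 2.284 V, V_10 = 0.9241 V
Part 1:
  Read off the nodal solution: V_6 = 4.277 V
Part 2:
  I_R2 = (V_1 - V_2)/R2 = (8.414 - 6.37)/4.3 = 0.4753 A
  Magnitude: I_R2 = 0.4753 A
Part 3:
  I_R7 = (V_8 - V_9)/R7 = (3.496 - 2.284)/1800 = 0.000673 A
  P_R7 = I_R7² × R7 = (0.000673)² × 1800 = 0.0008153 W
Part 4:
  Power in each resistor, P = (ΔV)²/R:
    P_R1 = (9 - 8.414)²/1.1 = 0.3125 W
    P_R2 = (8.414 - 6.37)²/4.3 = 0.9713 W
    P_R3 = (6.37 - 4.659)²/3.6 = 0.8131 W
    P_R4 = (3.498 - 8.091)²/15000 = 0.001406 W
    P_R5 = (8.091 - 4.277)²/300 = 0.04849 W
    P_R6 = (4.277 - 2.425)²/5600 = 0.0006119 W
    P_R7 = (3.496 - 2.284)²/1800 = 0.0008153 W
    P_R8 = (2.284 - 0.9241)²/30 = 0.06167 W
    P_R9 = (0.9241 - 0)²/16 = 0.05337 W
    P_R10 = (9 - 3.498)²/15000 = 0.002018 W
    P_R11 = (8.414 - 8.091)²/5.6 = 0.01863 W
    P_R12 = (6.37 - 4.277)²/62000 = 0.00007068 W
    P_R13 = (4.659 - 2.425)²/4.7 = 1.062 W
    P_R14 = (3.498 - 3.496)²/3.3 = 0.000001495 W
    P_R15 = (8.091 - 2.284)²/130 = 0.2593 W
    P_R16 = (4.277 - 0.9241)²/270 = 0.04163 W
    P_R17 = (2.425 - 0)²/5.1 = 1.153 W
  P_total = P_R1 + P_R2 + P_R3 + P_R4 + P_R5 + P_R6 + P_R7 + P_R8 + P_R9 + P_R10 + P_R11 + P_R12 + P_R13 + P_R14 + P_R15 + P_R16 + P_R17 = 4.8 W

Final answers:
1. V_6 = 4.277 V
2. I_R2 = 0.4753 A
3. P_R7 = 0.0008153 W
4. P_total = 4.8 W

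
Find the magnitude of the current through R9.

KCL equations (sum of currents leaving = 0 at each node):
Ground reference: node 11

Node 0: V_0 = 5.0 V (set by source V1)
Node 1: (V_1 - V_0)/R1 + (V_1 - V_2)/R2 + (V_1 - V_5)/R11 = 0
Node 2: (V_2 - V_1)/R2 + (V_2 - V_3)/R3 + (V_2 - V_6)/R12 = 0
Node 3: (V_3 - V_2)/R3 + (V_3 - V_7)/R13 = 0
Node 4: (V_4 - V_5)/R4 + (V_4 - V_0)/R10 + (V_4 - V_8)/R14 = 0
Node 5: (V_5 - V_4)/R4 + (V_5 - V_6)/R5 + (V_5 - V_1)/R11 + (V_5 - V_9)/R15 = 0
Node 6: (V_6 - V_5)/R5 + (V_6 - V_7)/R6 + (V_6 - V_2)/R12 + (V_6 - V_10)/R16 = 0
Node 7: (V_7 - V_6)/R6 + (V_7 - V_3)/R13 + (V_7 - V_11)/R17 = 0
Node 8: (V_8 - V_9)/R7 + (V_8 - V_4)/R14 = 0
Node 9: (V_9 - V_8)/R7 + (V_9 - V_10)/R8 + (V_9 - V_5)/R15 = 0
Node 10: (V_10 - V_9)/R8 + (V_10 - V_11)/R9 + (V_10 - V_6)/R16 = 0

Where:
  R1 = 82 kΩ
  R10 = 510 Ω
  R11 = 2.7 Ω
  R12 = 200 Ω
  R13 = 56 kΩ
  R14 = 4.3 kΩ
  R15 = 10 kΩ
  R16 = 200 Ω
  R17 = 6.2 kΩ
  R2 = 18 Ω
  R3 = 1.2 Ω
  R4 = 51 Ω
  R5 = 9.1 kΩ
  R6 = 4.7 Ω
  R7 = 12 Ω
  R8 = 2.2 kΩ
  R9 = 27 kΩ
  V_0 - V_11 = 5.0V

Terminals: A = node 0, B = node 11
Nodal analysis, taking node 11 as the 0 V reference.
Source V1 fixes V_0 = 5 V.
KCL at each unknown node (sum of currents leaving = 0; resistances in Ω):
  Node 1: (V_1 - 5)/82000 + (V_1 - V_2)/18 + (V_1 - V_5)/2.7 = 0
  Node 2: (V_2 - V_1)/18 + (V_2 - V_3)/1.2 + (V_2 - V_6)/200 = 0
  Node 3: (V_3 - V_2)/1.2 + (V_3 - V_7)/56000 = 0
  Node 4: (V_4 - V_5)/51 + (V_4 - 5)/510 + (V_4 - V_8)/4300 = 0
  Node 5: (V_5 - V_4)/51 + (V_5 - V_6)/9100 + (V_5 - V_1)/2.7 + (V_5 - V_9)/10000 = 0
  Node 6: (V_6 - V_5)/9100 + (V_6 - V_7)/4.7 + (V_6 - V_2)/200 + (V_6 - V_10)/200 = 0
  Node 7: (V_7 - V_6)/4.7 + (V_7 - V_3)/56000 + (V_7 - 0)/6200 = 0
  Node 8: (V_8 - V_9)/12 + (V_8 - V_4)/4300 = 0
  Node 9: (V_9 - V_8)/12 + (V_9 - V_10)/2200 + (V_9 - V_5)/10000 = 0
  Node 10: (V_10 - V_9)/2200 + (V_10 - 0)/27000 + (V_10 - V_6)/200 = 0
Collecting terms (coefficients in siemens):
  0.4259·V_1 - 0.05556·V_2 - 0.3704·V_5 = 0.00006098
  0.8939·V_2 - 0.05556·V_1 - 0.8333·V_3 - 0.005·V_6 = 0
  0.8334·V_3 - 0.8333·V_2 - 0.00001786·V_7 = 0
  0.0218·V_4 - 0.01961·V_5 - 0.0002326·V_8 = 0.009804
  0.3902·V_5 - 0.3704·V_1 - 0.01961·V_4 - 0.0001099·V_6 - 0.0001·V_9 = 0
  0.2229·V_6 - 0.005·V_2 - 0.0001099·V_5 - 0.2128·V_7 - 0.005·V_10 = 0
  0.2129·V_7 - 0.00001786·V_3 - 0.2128·V_6 = 0
  0.08357·V_8 - 0.0002326·V_4 - 0.08333·V_9 = 0
  0.08389·V_9 - 0.0001·V_5 - 0.08333·V_8 - 0.0004545·V_10 = 0
  0.005492·V_10 - 0.005·V_6 - 0.0004545·V_9 = 0
Solving these 10 simultaneous equations (Gaussian elimination) gives:
  V_1 = 4.52 V, V_2 = 4.506 V, V_3 = 4.506 V, V_4 = 4.564 V
  V_5 = 4.522 V, V_6 = 4.347 V, V_7 = 4.343 V, V_8 = 4.42 V
  V_9 = 4.42 V, V_10 = 4.323 V
I_R9 = (V_10 - V_11)/R9 = (4.323 - 0)/27000 = 0.0001601 A
|I_R9| = 0.0001601 A

Final answer: |I_R9| = 0.0001601 A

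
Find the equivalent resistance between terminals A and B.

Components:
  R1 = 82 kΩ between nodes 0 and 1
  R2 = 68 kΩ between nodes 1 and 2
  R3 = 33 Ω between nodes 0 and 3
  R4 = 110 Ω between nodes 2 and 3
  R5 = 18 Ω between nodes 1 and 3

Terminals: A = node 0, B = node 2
The network is not a plain series/parallel combination. Inject a 1 A test current into terminal A (node 0) and return it from terminal B (node 2); then R_eq = V_A / (1 A).
Nodal analysis, taking node 2 as the 0 V reference.
Current source I_test pushes 1 A into node 0 and draws it out of node 2.
KCL at each unknown node (sum of currents leaving = 0; resistances in Ω):
  Node 0: (V_0 - V_1)/82000 + (V_0 - V_3)/33 - 1 = 0
  Node 1: (V_1 - V_0)/82000 + (V_1 - 0)/68000 + (V_1 - V_3)/18 = 0
  Node 3: (V_3 - V_0)/33 + (V_3 - V_1)/18 + (V_3 - 0)/110 = 0
Collecting terms (coefficients in siemens):
  0.03032·V_0 - 0.0000122·V_1 - 0.0303·V_3 = 1
  0.05558·V_1 - 0.0000122·V_0 - 0.05556·V_3 = 0
  0.09495·V_3 - 0.0303·V_0 - 0.05556·V_1 = 0
Solving these 3 simultaneous equations (Gaussian elimination) gives:
  V_0 = 142.8 V, V_1 = 109.8 V, V_3 = 109.8 V
R_eq = V_0 / 1 A = 142.8 Ω

Final answer: 142.8 Ω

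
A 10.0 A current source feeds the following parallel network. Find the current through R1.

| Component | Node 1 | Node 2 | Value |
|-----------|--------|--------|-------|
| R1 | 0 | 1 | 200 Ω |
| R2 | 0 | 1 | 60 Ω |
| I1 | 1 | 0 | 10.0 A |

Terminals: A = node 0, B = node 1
All resistors sit directly between nodes 0 and 1, so they are in parallel and share one voltage V; the full source current 10 A splits among them.
1/R_par = 1/200 + 1/60 = 0.02167 S  =>  R_par = 46.15 Ω
V = I × R_par = 10 × 46.15 = 461.5 V
I_R1 = V/R1 = 461.5/200 = 2.308 A

Final answer: 2.308 A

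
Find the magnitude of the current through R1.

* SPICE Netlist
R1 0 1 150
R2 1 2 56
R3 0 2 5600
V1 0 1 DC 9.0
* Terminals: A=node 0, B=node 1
Nodal analysis, taking node 1 as the 0 V reference.
Source V1 fixes V_0 = 9 V.
KCL at each unknown node (sum of currents leaving = 0; resistances in Ω):
  Node 2: (V_2 - 0)/56 + (V_2 - 9)/5600 = 0
Collecting terms: 0.01804 × V_2 = 0.001607  =>  V_2 = 0.08911 V
I_R1 = (V_0 - V_1)/R1 = (9 - 0)/150 = 0.06 A
|I_R1| = 0.06 A

Final answer: |I_R1| = 0.06 A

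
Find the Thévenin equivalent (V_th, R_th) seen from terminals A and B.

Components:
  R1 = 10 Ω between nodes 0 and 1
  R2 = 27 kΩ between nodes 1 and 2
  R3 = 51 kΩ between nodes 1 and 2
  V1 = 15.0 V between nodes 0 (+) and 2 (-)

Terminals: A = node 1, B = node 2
Step 1 — V_th is the open-circuit voltage V_A - V_B (nothing connected across the terminals).
Nodal analysis, taking node 2 as the 0 V reference.
Source V1 fixes V_0 = 15 V.
KCL at each unknown node (sum of currents leaving = 0; resistances in Ω):
  Node 1: (V_1 - 15)/10 + (V_1 - 0)/27000 + (V_1 - 0)/51000 = 0
Collecting terms: 0.1001 × V_1 = 1.5  =>  V_1 = 14.99 V
V_th = V_1 - V_2 = 14.99 - 0 = 14.99 V
Step 2 — R_th: zero the source — replace V1 by a short circuit (node 2 merges into node 0) — and find the resistance seen between A (node 1) and B (node 0).
Reduce the network between node 1 (A) and node 0 (B) by series/parallel combination:
  Rp1 = R1 ‖ R2 ‖ R3 (parallel, all between nodes 0 and 1) = 1/(1/10 + 1/27000 + 1/51000) = 9.994 Ω
R_th = 9.994 Ω

Final answer: V_th = 14.99 V, R_th = 9.994 Ω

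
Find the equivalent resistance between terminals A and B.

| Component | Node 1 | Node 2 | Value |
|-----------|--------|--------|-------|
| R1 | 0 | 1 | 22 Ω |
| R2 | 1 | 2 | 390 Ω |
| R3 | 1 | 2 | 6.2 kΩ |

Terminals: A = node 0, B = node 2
Reduce the network between node 0 (A) and node 2 (B) by series/parallel combination:
  Rp1 = R2 ‖ R3 (parallel, both between nodes 1 and 2) = 1/(1/390 + 1/6200) = 366.9 Ω
  Rs1 = R1 + Rp1 (series, joined only at node 1) = 22 + 366.9 = 388.9 Ω
R_eq = 388.9 Ω

Final answer: 388.9 Ω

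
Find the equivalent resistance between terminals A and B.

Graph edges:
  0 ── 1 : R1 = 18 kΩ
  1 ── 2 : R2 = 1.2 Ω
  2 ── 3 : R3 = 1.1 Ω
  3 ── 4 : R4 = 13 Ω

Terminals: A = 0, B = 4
Reduce the network between node 0 (A) and node 4 (B) by series/parallel combination:
  Rs1 = R1 + R2 (series, joined only at node 1) = 18000 + 1.2 = 18000 Ω
  Rs2 = R3 + Rs1 (series, joined only at node 2) = 1.1 + 18000 = 18000 Ω
  Rs3 = R4 + Rs2 (series, joined only at node 3) = 13 + 18000 = 18020 Ω
R_eq = 18.02 kΩ

Final answer: 18.02 kΩ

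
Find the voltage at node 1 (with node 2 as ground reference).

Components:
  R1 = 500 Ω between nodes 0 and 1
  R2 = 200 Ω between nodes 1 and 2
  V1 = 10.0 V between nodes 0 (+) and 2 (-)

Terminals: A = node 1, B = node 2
Nodal analysis, taking node 2 as the 0 V reference.
Source V1 fixes V_0 = 10 V.
KCL at each unknown node (sum of currents leaving = 0; resistances in Ω):
  Node 1: (V_1 - 10)/500 + (V_1 - 0)/200 = 0
Collecting terms: 0.007 × V_1 = 0.02  =>  V_1 = 2.857 V
The requested potential is V_1 = 2.857 V.

Final answer: V_1 = 2.857 V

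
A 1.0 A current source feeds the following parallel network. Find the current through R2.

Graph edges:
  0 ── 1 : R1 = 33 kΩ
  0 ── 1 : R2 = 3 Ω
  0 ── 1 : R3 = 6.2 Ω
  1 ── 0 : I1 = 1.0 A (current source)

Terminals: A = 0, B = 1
All resistors sit directly between nodes 0 and 1, so they are in parallel and share one voltage V; the full source current 1 A splits among them.
1/R_par = 1/33000 + 1/3 + 1/6.2 = 0.4947 S  =>  R_par = 2.022 Ω
V = I × R_par = 1 × 2.022 = 2.022 V
I_R2 = V/R2 = 2.022/3 = 0.6739 A

Final answer: 0.6739 A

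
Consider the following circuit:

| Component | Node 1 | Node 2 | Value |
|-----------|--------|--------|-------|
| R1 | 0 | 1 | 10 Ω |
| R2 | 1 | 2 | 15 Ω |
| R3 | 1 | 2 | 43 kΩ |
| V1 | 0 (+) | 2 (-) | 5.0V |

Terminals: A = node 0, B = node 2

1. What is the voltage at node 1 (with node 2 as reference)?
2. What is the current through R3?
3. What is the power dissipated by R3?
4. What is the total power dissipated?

Nodal analysis, taking node 2 as the 0 V reference.
Source V1 fixes V_0 = 5 V.
KCL at each unknown node (sum of currents leaving = 0; resistances in Ω):
  Node 1: (V_1 - 5)/10 + (V_1 - 0)/15 + (V_1 - 0)/43000 = 0
Collecting terms: 0.1667 × V_1 = 0.5  =>  V_1 = 3 V
Part 1:
  Read off the nodal solution: V_1 = 3 V
Part 2:
  I_R3 = (V_1 - V_2)/R3 = (3 - 0)/43000 = 0.00006976 A
  Magnitude: I_R3 = 0.00006976 A
Part 3:
  I_R3 = (V_1 - V_2)/R3 = (3 - 0)/43000 = 0.00006976 A
  P_R3 = I_R3² × R3 = (0.00006976)² × 43000 = 0.0002092 W
Part 4:
  Power in each resistor, P = (ΔV)²/R:
    P_R1 = (5 - 3)²/10 = 0.4002 W
    P_R2 = (3 - 0)²/15 = 0.5998 W
    P_R3 = (3 - 0)²/43000 = 0.0002092 W
  P_total = P_R1 + P_R2 + P_R3 = 1 W

Final answers:
1. V_1 = 3 V
2. I_R3 = 6.976e-05 A
3. P_R3 = 0.0002092 W
4. P_total = 1 W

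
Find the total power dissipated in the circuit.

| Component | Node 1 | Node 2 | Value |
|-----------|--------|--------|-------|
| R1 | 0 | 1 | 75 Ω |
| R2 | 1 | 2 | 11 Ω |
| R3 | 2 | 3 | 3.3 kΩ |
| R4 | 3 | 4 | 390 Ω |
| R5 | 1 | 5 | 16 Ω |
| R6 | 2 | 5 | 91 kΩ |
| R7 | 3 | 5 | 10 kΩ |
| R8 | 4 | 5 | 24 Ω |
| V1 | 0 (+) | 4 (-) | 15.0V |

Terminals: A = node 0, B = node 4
Nodal analysis, taking node 4 as the 0 V reference.
Source V1 fixes V_0 = 15 V.
KCL at each unknown node (sum of currents leaving = 0; resistances in Ω):
  Node 1: (V_1 - 15)/75 + (V_1 - V_2)/11 + (V_1 - V_5)/16 = 0
  Node 2: (V_2 - V_1)/11 + (V_2 - V_3)/3300 + (V_2 - V_5)/91000 = 0
  Node 3: (V_3 - V_2)/3300 + (V_3 - 0)/390 + (V_3 - V_5)/10000 = 0
  Node 5: (V_5 - V_1)/16 + (V_5 - V_2)/91000 + (V_5 - V_3)/10000 + (V_5 - 0)/24 = 0
Collecting terms (coefficients in siemens):
  0.1667·V_1 - 0.09091·V_2 - 0.0625·V_5 = 0.2
  0.09122·V_2 - 0.09091·V_1 - 0.000303·V_3 - 0.00001099·V_5 = 0
  0.002967·V_3 - 0.000303·V_2 - 0.0001·V_5 = 0
  0.1043·V_5 - 0.0625·V_1 - 0.00001099·V_2 - 0.0001·V_3 = 0
Solving these 4 simultaneous equations (Gaussian elimination) gives:
  V_1 = 5.177 V, V_2 = 5.162 V, V_3 = 0.6318 V, V_5 = 3.104 V
Power in each resistor, P = (ΔV)²/R:
  P_R1 = (15 - 5.177)²/75 = 1.286 W
  P_R2 = (5.177 - 5.162)²/11 = 0.00002142 W
  P_R3 = (5.162 - 0.6318)²/3300 = 0.006219 W
  P_R4 = (0.6318 - 0)²/390 = 0.001024 W
  P_R5 = (5.177 - 3.104)²/16 = 0.2686 W
  P_R6 = (5.162 - 3.104)²/91000 = 0.00004653 W
  P_R7 = (0.6318 - 3.104)²/10000 = 0.0006113 W
  P_R8 = (0 - 3.104)²/24 = 0.4015 W
P_total = P_R1 + P_R2 + P_R3 + P_R4 + P_R5 + P_R6 + P_R7 + P_R8 = 1.965 W

Final answer: 1.965 W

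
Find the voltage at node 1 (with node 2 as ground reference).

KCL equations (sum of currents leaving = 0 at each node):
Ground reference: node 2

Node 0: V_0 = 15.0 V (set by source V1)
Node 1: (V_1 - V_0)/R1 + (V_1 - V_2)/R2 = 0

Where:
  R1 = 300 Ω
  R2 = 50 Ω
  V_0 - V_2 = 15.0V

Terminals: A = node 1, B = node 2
Nodal analysis, taking node 2 as the 0 V reference.
Source V1 fixes V_0 = 15 V.
KCL at each unknown node (sum of currents leaving = 0; resistances in Ω):
  Node 1: (V_1 - 15)/300 + (V_1 - 0)/50 = 0
Collecting terms: 0.02333 × V_1 = 0.05  =>  V_1 = 2.143 V
The requested potential is V_1 = 2.143 V.

Final answer: V_1 = 2.143 V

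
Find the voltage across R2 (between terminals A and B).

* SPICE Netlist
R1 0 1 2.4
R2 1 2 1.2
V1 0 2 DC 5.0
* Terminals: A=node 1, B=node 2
R1 and R2 are in series across V1 (node 0 → node 1 → node 2), and the output A–B is taken across R2, so this is a voltage divider.
Series current: I = V1/(R1 + R2) = 5/(2.4 + 1.2) = 5/3.6 = 1.389 A
V_R2 = I × R2 = V1 × R2/(R1 + R2) = 5 × 1.2/3.6 = 1.667 V

Final answer: 1.667 V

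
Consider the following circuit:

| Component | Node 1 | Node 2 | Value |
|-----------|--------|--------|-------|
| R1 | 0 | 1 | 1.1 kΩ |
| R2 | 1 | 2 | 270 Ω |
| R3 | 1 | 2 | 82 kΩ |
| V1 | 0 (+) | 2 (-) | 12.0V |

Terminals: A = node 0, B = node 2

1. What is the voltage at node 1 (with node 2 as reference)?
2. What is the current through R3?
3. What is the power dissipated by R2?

Nodal analysis, taking node 2 as the 0 V reference.
Source V1 fixes V_0 = 12 V.
KCL at each unknown node (sum of currents leaving = 0; resistances in Ω):
  Node 1: (V_1 - 12)/1100 + (V_1 - 0)/270 + (V_1 - 0)/82000 = 0
Collecting terms: 0.004625 × V_1 = 0.01091  =>  V_1 = 2.359 V
Part 1:
  Read off the nodal solution: V_1 = 2.359 V
Part 2:
  I_R3 = (V_1 - V_2)/R3 = (2.359 - 0)/82000 = 0.00002876 A
  Magnitude: I_R3 = 0.00002876 A
Part 3:
  I_R2 = (V_1 - V_2)/R2 = (2.359 - 0)/270 = 0.008736 A
  P_R2 = I_R2² × R2 = (0.008736)² × 270 = 0.02061 W

Final answers:
1. V_1 = 2.359 V
2. I_R3 = 2.876e-05 A
3. P_R2 = 0.02061 W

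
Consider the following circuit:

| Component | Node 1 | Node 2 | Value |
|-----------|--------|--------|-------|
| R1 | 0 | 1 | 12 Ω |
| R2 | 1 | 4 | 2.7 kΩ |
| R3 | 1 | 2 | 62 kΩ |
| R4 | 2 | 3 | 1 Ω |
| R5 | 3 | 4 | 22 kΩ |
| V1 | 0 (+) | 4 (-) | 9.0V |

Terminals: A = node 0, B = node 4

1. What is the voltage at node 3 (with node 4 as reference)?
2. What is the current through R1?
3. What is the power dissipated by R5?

Nodal analysis, taking node 4 as the 0 V reference.
Source V1 fixes V_0 = 9 V.
KCL at each unknown node (sum of currents leaving = 0; resistances in Ω):
  Node 1: (V_1 - 9)/12 + (V_1 - 0)/2700 + (V_1 - V_2)/62000 = 0
  Node 2: (V_2 - V_1)/62000 + (V_2 - V_3)/1 = 0
  Node 3: (V_3 - V_2)/1 + (V_3 - 0)/22000 = 0
Collecting terms (coefficients in siemens):
  0.08372·V_1 - 0.00001613·V_2 = 0.75
  1·V_2 - 0.00001613·V_1 - 1·V_3 = 0
  1·V_3 - 1·V_2 = 0
Solving these 3 simultaneous equations (Gaussian elimination) gives:
  V_1 = 8.959 V, V_2 = 2.346 V, V_3 = 2.346 V
Part 1:
  Read off the nodal solution: V_3 = 2.346 V
Part 2:
  I_R1 = (V_0 - V_1)/R1 = (9 - 8.959)/12 = 0.003425 A
  Magnitude: I_R1 = 0.003425 A
Part 3:
  I_R5 = (V_3 - V_4)/R5 = (2.346 - 0)/22000 = 0.0001067 A
  P_R5 = I_R5² × R5 = (0.0001067)² × 22000 = 0.0002502 W

Final answers:
1. V_3 = 2.346 V
2. I_R1 = 0.003425 A
3. P_R5 = 0.0002502 W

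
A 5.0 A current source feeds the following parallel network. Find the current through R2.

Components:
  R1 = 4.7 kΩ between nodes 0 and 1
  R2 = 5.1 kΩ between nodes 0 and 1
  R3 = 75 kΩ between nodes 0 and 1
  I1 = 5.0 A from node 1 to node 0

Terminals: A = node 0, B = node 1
All resistors sit directly between nodes 0 and 1, so they are in parallel and share one voltage V; the full source current 5 A splits among them.
1/R_par = 1/4700 + 1/5100 + 1/75000 = 0.0004222 S  =>  R_par = 2369 Ω
V = I × R_par = 5 × 2369 = 11840 V
I_R2 = V/R2 = 11840/5100 = 2.322 A

Final answer: 2.322 A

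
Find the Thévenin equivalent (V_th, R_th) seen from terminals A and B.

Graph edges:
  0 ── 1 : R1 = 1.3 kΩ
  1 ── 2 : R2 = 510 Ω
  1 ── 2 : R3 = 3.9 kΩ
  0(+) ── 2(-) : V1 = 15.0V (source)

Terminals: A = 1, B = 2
Step 1 — V_th is the open-circuit voltage V_A - V_B (nothing connected across the terminals).
Nodal analysis, taking node 2 as the 0 V reference.
Source V1 fixes V_0 = 15 V.
KCL at each unknown node (sum of currents leaving = 0; resistances in Ω):
  Node 1: (V_1 - 15)/1300 + (V_1 - 0)/510 + (V_1 - 0)/3900 = 0
Collecting terms: 0.002986 × V_1 = 0.01154  =>  V_1 = 3.864 V
V_th = V_1 - V_2 = 3.864 - 0 = 3.864 V
Step 2 — R_th: zero the source — replace V1 by a short circuit (node 2 merges into node 0) — and find the resistance seen between A (node 1) and B (node 0).
Reduce the network between node 1 (A) and node 0 (B) by series/parallel combination:
  Rp1 = R1 ‖ R2 ‖ R3 (parallel, all between nodes 0 and 1) = 1/(1/1300 + 1/510 + 1/3900) = 334.8 Ω
R_th = 334.8 Ω

Final answer: V_th = 3.864 V, R_th = 334.8 Ω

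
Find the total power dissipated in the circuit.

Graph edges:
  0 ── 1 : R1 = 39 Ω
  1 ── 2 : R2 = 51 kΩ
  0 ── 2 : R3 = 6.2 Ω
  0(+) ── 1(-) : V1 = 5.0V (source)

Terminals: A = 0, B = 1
Nodal analysis, taking node 1 as the 0 V reference.
Source V1 fixes V_0 = 5 V.
KCL at each unknown node (sum of currents leaving = 0; resistances in Ω):
  Node 2: (V_2 - 0)/51000 + (V_2 - 5)/6.2 = 0
Collecting terms: 0.1613 × V_2 = 0.8065  =>  V_2 = 4.999 V
Power in each resistor, P = (ΔV)²/R:
  P_R1 = (5 - 0)²/39 = 0.641 W
  P_R2 = (0 - 4.999)²/51000 = 0.0004901 W
  P_R3 = (5 - 4.999)²/6.2 = 0.00000005958 W
P_total = P_R1 + P_R2 + P_R3 = 0.6415 W

Final answer: 0.6415 W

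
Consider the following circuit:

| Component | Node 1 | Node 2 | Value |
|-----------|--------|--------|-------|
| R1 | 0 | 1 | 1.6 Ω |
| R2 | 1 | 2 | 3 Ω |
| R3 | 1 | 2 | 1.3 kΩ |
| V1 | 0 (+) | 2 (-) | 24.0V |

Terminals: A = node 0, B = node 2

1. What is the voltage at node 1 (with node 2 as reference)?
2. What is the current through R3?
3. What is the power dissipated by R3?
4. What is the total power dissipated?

Nodal analysis, taking node 2 as the 0 V reference.
Source V1 fixes V_0 = 24 V.
KCL at each unknown node (sum of currents leaving = 0; resistances in Ω):
  Node 1: (V_1 - 24)/1.6 + (V_1 - 0)/3 + (V_1 - 0)/1300 = 0
Collecting terms: 0.9591 × V_1 = 15  =>  V_1 = 15.64 V
Part 1:
  Read off the nodal solution: V_1 = 15.64 V
Part 2:
  I_R3 = (V_1 - V_2)/R3 = (15.64 - 0)/1300 = 0.01203 A
  Magnitude: I_R3 = 0.01203 A
Part 3:
  I_R3 = (V_1 - V_2)/R3 = (15.64 - 0)/1300 = 0.01203 A
  P_R3 = I_R3² × R3 = (0.01203)² × 1300 = 0.1882 W
Part 4:
  Power in each resistor, P = (ΔV)²/R:
    P_R1 = (24 - 15.64)²/1.6 = 43.68 W
    P_R2 = (15.64 - 0)²/3 = 81.53 W
    P_R3 = (15.64 - 0)²/1300 = 0.1882 W
  P_total = P_R1 + P_R2 + P_R3 = 125.4 W

Final answers:
1. V_1 = 15.64 V
2. I_R3 = 0.01203 A
3. P_R3 = 0.1882 W
4. P_total = 125.4 W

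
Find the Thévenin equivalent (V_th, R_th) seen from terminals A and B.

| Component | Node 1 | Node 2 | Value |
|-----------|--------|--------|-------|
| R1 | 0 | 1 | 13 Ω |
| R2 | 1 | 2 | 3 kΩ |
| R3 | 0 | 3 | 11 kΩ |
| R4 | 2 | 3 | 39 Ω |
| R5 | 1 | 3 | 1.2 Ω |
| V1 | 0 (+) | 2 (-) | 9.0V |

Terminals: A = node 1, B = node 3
Step 1 — V_th is the open-circuit voltage V_A - V_B (nothing connected across the terminals).
Nodal analysis, taking node 2 as the 0 V reference.
Source V1 fixes V_0 = 9 V.
KCL at each unknown node (sum of currents leaving = 0; resistances in Ω):
  Node 1: (V_1 - 9)/13 + (V_1 - 0)/3000 + (V_1 - V_3)/1.2 = 0
  Node 3: (V_3 - 9)/11000 + (V_3 - 0)/39 + (V_3 - V_1)/1.2 = 0
Collecting terms (coefficients in siemens):
  0.9106·V_1 - 0.8333·V_3 = 0.6923
  0.8591·V_3 - 0.8333·V_1 = 0.0008182
Determinant D = (0.9106)(0.8591) - (-0.8333)(-0.8333) = 0.08781
V_1 = [(0.6923)(0.8591) - (-0.8333)(0.0008182)]/D = 6.781 V
V_3 = [(0.9106)(0.0008182) - (0.6923)(-0.8333)]/D = 6.578 V
V_th = V_1 - V_3 = 6.781 - 6.578 = 0.2022 V
Step 2 — R_th: zero the source — replace V1 by a short circuit (node 2 merges into node 0) — and find the resistance seen between A (node 1) and B (node 3).
Reduce the network between node 1 (A) and node 3 (B) by series/parallel combination:
  Rp1 = R1 ‖ R2 (parallel, both between nodes 0 and 1) = 1/(1/13 + 1/3000) = 12.94 Ω
  Rp2 = R3 ‖ R4 (parallel, both between nodes 0 and 3) = 1/(1/11000 + 1/39) = 38.86 Ω
  Rs1 = Rp1 + Rp2 (series, joined only at node 0) = 12.94 + 38.86 = 51.81 Ω
  Rp3 = R5 ‖ Rs1 (parallel, both between nodes 1 and 3) = 1/(1/1.2 + 1/51.81) = 1.173 Ω
R_th = 1.173 Ω

Final answer: V_th = 0.2022 V, R_th = 1.173 Ω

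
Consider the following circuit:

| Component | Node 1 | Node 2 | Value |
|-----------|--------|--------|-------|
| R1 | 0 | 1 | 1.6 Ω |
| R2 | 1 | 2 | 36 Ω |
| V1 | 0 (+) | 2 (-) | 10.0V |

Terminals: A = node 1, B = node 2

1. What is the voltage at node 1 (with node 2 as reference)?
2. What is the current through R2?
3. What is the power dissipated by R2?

Nodal analysis, taking node 2 as the 0 V reference.
Source V1 fixes V_0 = 10 V.
KCL at each unknown node (sum of currents leaving = 0; resistances in Ω):
  Node 1: (V_1 - 10)/1.6 + (V_1 - 0)/36 = 0
Collecting terms: 0.6528 × V_1 = 6.25  =>  V_1 = 9.574 V
Part 1:
  Read off the nodal solution: V_1 = 9.574 V
Part 2:
  I_R2 = (V_1 - V_2)/R2 = (9.574 - 0)/36 = 0.266 A
  Magnitude: I_R2 = 0.266 A
Part 3:
  I_R2 = (V_1 - V_2)/R2 = (9.574 - 0)/36 = 0.266 A
  P_R2 = I_R2² × R2 = (0.266)² × 36 = 2.546 W

Final answers:
1. V_1 = 9.574 V
2. I_R2 = 0.266 A
3. P_R2 = 2.546 W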